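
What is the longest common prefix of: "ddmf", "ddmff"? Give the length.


Words: ddmf, ddmff
  Position 0: all 'd' => match
  Position 1: all 'd' => match
  Position 2: all 'm' => match
  Position 3: all 'f' => match
LCP = "ddmf" (length 4)

4


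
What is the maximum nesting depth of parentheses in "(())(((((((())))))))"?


Input: "(())(((((((())))))))"
Tracking depth:
  Position 0 '(': depth becomes 1
  Position 1 '(': depth becomes 2
  Position 2 ')': depth becomes 1
  Position 3 ')': depth becomes 0
  Position 4 '(': depth becomes 1
  Position 5 '(': depth becomes 2
  Position 6 '(': depth becomes 3
  Position 7 '(': depth becomes 4
  Position 8 '(': depth becomes 5
  Position 9 '(': depth becomes 6
  Position 10 '(': depth becomes 7
  Position 11 '(': depth becomes 8
  Position 12 ')': depth becomes 7
  Position 13 ')': depth becomes 6
  Position 14 ')': depth becomes 5
  Position 15 ')': depth becomes 4
  Position 16 ')': depth becomes 3
  Position 17 ')': depth becomes 2
  Position 18 ')': depth becomes 1
  Position 19 ')': depth becomes 0
Maximum depth reached: 8

8


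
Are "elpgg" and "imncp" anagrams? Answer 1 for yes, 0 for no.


Strings: "elpgg", "imncp"
Sorted first:  egglp
Sorted second: cimnp
Differ at position 0: 'e' vs 'c' => not anagrams

0


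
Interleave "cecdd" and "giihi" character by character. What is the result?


Interleaving "cecdd" and "giihi":
  Position 0: 'c' from first, 'g' from second => "cg"
  Position 1: 'e' from first, 'i' from second => "ei"
  Position 2: 'c' from first, 'i' from second => "ci"
  Position 3: 'd' from first, 'h' from second => "dh"
  Position 4: 'd' from first, 'i' from second => "di"
Result: cgeicidhdi

cgeicidhdi


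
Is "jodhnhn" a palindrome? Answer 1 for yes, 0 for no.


Input: jodhnhn
Reversed: nhnhdoj
  Compare pos 0 ('j') with pos 6 ('n'): MISMATCH
  Compare pos 1 ('o') with pos 5 ('h'): MISMATCH
  Compare pos 2 ('d') with pos 4 ('n'): MISMATCH
Result: not a palindrome

0


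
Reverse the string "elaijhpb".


Input: elaijhpb
Reading characters right to left:
  Position 7: 'b'
  Position 6: 'p'
  Position 5: 'h'
  Position 4: 'j'
  Position 3: 'i'
  Position 2: 'a'
  Position 1: 'l'
  Position 0: 'e'
Reversed: bphjiale

bphjiale


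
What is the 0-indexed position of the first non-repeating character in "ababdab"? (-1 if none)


Input: ababdab
Character frequencies:
  'a': 3
  'b': 3
  'd': 1
Scanning left to right for freq == 1:
  Position 0 ('a'): freq=3, skip
  Position 1 ('b'): freq=3, skip
  Position 2 ('a'): freq=3, skip
  Position 3 ('b'): freq=3, skip
  Position 4 ('d'): unique! => answer = 4

4


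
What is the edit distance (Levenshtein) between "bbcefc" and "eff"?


Computing edit distance: "bbcefc" -> "eff"
DP table:
           e    f    f
      0    1    2    3
  b   1    1    2    3
  b   2    2    2    3
  c   3    3    3    3
  e   4    3    4    4
  f   5    4    3    4
  c   6    5    4    4
Edit distance = dp[6][3] = 4

4


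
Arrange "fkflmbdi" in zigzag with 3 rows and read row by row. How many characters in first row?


Zigzag "fkflmbdi" into 3 rows:
Placing characters:
  'f' => row 0
  'k' => row 1
  'f' => row 2
  'l' => row 1
  'm' => row 0
  'b' => row 1
  'd' => row 2
  'i' => row 1
Rows:
  Row 0: "fm"
  Row 1: "klbi"
  Row 2: "fd"
First row length: 2

2


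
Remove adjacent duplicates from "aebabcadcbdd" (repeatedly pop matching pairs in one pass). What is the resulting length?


Input: aebabcadcbdd
Stack-based adjacent duplicate removal:
  Read 'a': push. Stack: a
  Read 'e': push. Stack: ae
  Read 'b': push. Stack: aeb
  Read 'a': push. Stack: aeba
  Read 'b': push. Stack: aebab
  Read 'c': push. Stack: aebabc
  Read 'a': push. Stack: aebabca
  Read 'd': push. Stack: aebabcad
  Read 'c': push. Stack: aebabcadc
  Read 'b': push. Stack: aebabcadcb
  Read 'd': push. Stack: aebabcadcbd
  Read 'd': matches stack top 'd' => pop. Stack: aebabcadcb
Final stack: "aebabcadcb" (length 10)

10


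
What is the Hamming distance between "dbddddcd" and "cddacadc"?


Comparing "dbddddcd" and "cddacadc" position by position:
  Position 0: 'd' vs 'c' => differ
  Position 1: 'b' vs 'd' => differ
  Position 2: 'd' vs 'd' => same
  Position 3: 'd' vs 'a' => differ
  Position 4: 'd' vs 'c' => differ
  Position 5: 'd' vs 'a' => differ
  Position 6: 'c' vs 'd' => differ
  Position 7: 'd' vs 'c' => differ
Total differences (Hamming distance): 7

7


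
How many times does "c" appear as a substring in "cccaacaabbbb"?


Searching for "c" in "cccaacaabbbb"
Scanning each position:
  Position 0: "c" => MATCH
  Position 1: "c" => MATCH
  Position 2: "c" => MATCH
  Position 3: "a" => no
  Position 4: "a" => no
  Position 5: "c" => MATCH
  Position 6: "a" => no
  Position 7: "a" => no
  Position 8: "b" => no
  Position 9: "b" => no
  Position 10: "b" => no
  Position 11: "b" => no
Total occurrences: 4

4


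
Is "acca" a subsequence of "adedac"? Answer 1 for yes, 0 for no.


Check if "acca" is a subsequence of "adedac"
Greedy scan:
  Position 0 ('a'): matches sub[0] = 'a'
  Position 1 ('d'): no match needed
  Position 2 ('e'): no match needed
  Position 3 ('d'): no match needed
  Position 4 ('a'): no match needed
  Position 5 ('c'): matches sub[1] = 'c'
Only matched 2/4 characters => not a subsequence

0


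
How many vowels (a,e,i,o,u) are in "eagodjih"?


Input: eagodjih
Checking each character:
  'e' at position 0: vowel (running total: 1)
  'a' at position 1: vowel (running total: 2)
  'g' at position 2: consonant
  'o' at position 3: vowel (running total: 3)
  'd' at position 4: consonant
  'j' at position 5: consonant
  'i' at position 6: vowel (running total: 4)
  'h' at position 7: consonant
Total vowels: 4

4


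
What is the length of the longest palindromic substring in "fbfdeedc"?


Input: "fbfdeedc"
Checking substrings for palindromes:
  [3:7] "deed" (len 4) => palindrome
  [0:3] "fbf" (len 3) => palindrome
  [4:6] "ee" (len 2) => palindrome
Longest palindromic substring: "deed" with length 4

4


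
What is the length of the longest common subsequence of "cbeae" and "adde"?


LCS of "cbeae" and "adde"
DP table:
           a    d    d    e
      0    0    0    0    0
  c   0    0    0    0    0
  b   0    0    0    0    0
  e   0    0    0    0    1
  a   0    1    1    1    1
  e   0    1    1    1    2
LCS length = dp[5][4] = 2

2


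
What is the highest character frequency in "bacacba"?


Input: bacacba
Character counts:
  'a': 3
  'b': 2
  'c': 2
Maximum frequency: 3

3


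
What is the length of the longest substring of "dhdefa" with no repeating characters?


Input: "dhdefa"
Sliding window (track last position of each char):
  Position 0 ('d'): window [0,0] length 1 -- new best
  Position 1 ('h'): window [0,1] length 2 -- new best
  Position 2 ('d'): repeat (last at 0), move window start to 1
  Position 2 ('d'): window [1,2] length 2
  Position 3 ('e'): window [1,3] length 3 -- new best
  Position 4 ('f'): window [1,4] length 4 -- new best
  Position 5 ('a'): window [1,5] length 5 -- new best
Longest substring with no repeats: "hdefa" with length 5

5


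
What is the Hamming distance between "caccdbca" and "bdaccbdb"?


Comparing "caccdbca" and "bdaccbdb" position by position:
  Position 0: 'c' vs 'b' => differ
  Position 1: 'a' vs 'd' => differ
  Position 2: 'c' vs 'a' => differ
  Position 3: 'c' vs 'c' => same
  Position 4: 'd' vs 'c' => differ
  Position 5: 'b' vs 'b' => same
  Position 6: 'c' vs 'd' => differ
  Position 7: 'a' vs 'b' => differ
Total differences (Hamming distance): 6

6


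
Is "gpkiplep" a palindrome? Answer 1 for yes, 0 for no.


Input: gpkiplep
Reversed: pelpikpg
  Compare pos 0 ('g') with pos 7 ('p'): MISMATCH
  Compare pos 1 ('p') with pos 6 ('e'): MISMATCH
  Compare pos 2 ('k') with pos 5 ('l'): MISMATCH
  Compare pos 3 ('i') with pos 4 ('p'): MISMATCH
Result: not a palindrome

0


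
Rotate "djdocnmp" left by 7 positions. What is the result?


Input: "djdocnmp", rotate left by 7
First 7 characters: "djdocnm"
Remaining characters: "p"
Concatenate remaining + first: "p" + "djdocnm" = "pdjdocnm"

pdjdocnm


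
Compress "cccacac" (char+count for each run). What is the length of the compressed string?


Input: cccacac
Runs:
  'c' x 3 => "c3"
  'a' x 1 => "a1"
  'c' x 1 => "c1"
  'a' x 1 => "a1"
  'c' x 1 => "c1"
Compressed: "c3a1c1a1c1"
Compressed length: 10

10


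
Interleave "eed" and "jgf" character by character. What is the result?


Interleaving "eed" and "jgf":
  Position 0: 'e' from first, 'j' from second => "ej"
  Position 1: 'e' from first, 'g' from second => "eg"
  Position 2: 'd' from first, 'f' from second => "df"
Result: ejegdf

ejegdf


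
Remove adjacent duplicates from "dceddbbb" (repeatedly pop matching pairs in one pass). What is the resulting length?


Input: dceddbbb
Stack-based adjacent duplicate removal:
  Read 'd': push. Stack: d
  Read 'c': push. Stack: dc
  Read 'e': push. Stack: dce
  Read 'd': push. Stack: dced
  Read 'd': matches stack top 'd' => pop. Stack: dce
  Read 'b': push. Stack: dceb
  Read 'b': matches stack top 'b' => pop. Stack: dce
  Read 'b': push. Stack: dceb
Final stack: "dceb" (length 4)

4


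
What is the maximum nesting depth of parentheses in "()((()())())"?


Input: "()((()())())"
Tracking depth:
  Position 0 '(': depth becomes 1
  Position 1 ')': depth becomes 0
  Position 2 '(': depth becomes 1
  Position 3 '(': depth becomes 2
  Position 4 '(': depth becomes 3
  Position 5 ')': depth becomes 2
  Position 6 '(': depth becomes 3
  Position 7 ')': depth becomes 2
  Position 8 ')': depth becomes 1
  Position 9 '(': depth becomes 2
  Position 10 ')': depth becomes 1
  Position 11 ')': depth becomes 0
Maximum depth reached: 3

3


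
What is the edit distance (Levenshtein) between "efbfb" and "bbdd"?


Computing edit distance: "efbfb" -> "bbdd"
DP table:
           b    b    d    d
      0    1    2    3    4
  e   1    1    2    3    4
  f   2    2    2    3    4
  b   3    2    2    3    4
  f   4    3    3    3    4
  b   5    4    3    4    4
Edit distance = dp[5][4] = 4

4


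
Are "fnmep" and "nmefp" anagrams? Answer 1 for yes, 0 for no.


Strings: "fnmep", "nmefp"
Sorted first:  efmnp
Sorted second: efmnp
Sorted forms match => anagrams

1


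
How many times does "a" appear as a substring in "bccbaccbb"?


Searching for "a" in "bccbaccbb"
Scanning each position:
  Position 0: "b" => no
  Position 1: "c" => no
  Position 2: "c" => no
  Position 3: "b" => no
  Position 4: "a" => MATCH
  Position 5: "c" => no
  Position 6: "c" => no
  Position 7: "b" => no
  Position 8: "b" => no
Total occurrences: 1

1


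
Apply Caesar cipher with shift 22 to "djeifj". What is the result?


Caesar cipher: shift "djeifj" by 22
  'd' (pos 3) + 22 = pos 25 = 'z'
  'j' (pos 9) + 22 = pos 5 = 'f'
  'e' (pos 4) + 22 = pos 0 = 'a'
  'i' (pos 8) + 22 = pos 4 = 'e'
  'f' (pos 5) + 22 = pos 1 = 'b'
  'j' (pos 9) + 22 = pos 5 = 'f'
Result: zfaebf

zfaebf


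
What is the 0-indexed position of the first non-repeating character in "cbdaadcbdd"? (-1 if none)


Input: cbdaadcbdd
Character frequencies:
  'a': 2
  'b': 2
  'c': 2
  'd': 4
Scanning left to right for freq == 1:
  Position 0 ('c'): freq=2, skip
  Position 1 ('b'): freq=2, skip
  Position 2 ('d'): freq=4, skip
  Position 3 ('a'): freq=2, skip
  Position 4 ('a'): freq=2, skip
  Position 5 ('d'): freq=4, skip
  Position 6 ('c'): freq=2, skip
  Position 7 ('b'): freq=2, skip
  Position 8 ('d'): freq=4, skip
  Position 9 ('d'): freq=4, skip
  No unique character found => answer = -1

-1


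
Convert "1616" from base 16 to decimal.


Input: "1616" in base 16
Positional expansion:
  Digit '1' (value 1) x 16^3 = 4096
  Digit '6' (value 6) x 16^2 = 1536
  Digit '1' (value 1) x 16^1 = 16
  Digit '6' (value 6) x 16^0 = 6
Sum = 5654

5654


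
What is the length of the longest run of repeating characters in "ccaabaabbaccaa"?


Input: "ccaabaabbaccaa"
Scanning for longest run:
  Position 1 ('c'): continues run of 'c', length=2
  Position 2 ('a'): new char, reset run to 1
  Position 3 ('a'): continues run of 'a', length=2
  Position 4 ('b'): new char, reset run to 1
  Position 5 ('a'): new char, reset run to 1
  Position 6 ('a'): continues run of 'a', length=2
  Position 7 ('b'): new char, reset run to 1
  Position 8 ('b'): continues run of 'b', length=2
  Position 9 ('a'): new char, reset run to 1
  Position 10 ('c'): new char, reset run to 1
  Position 11 ('c'): continues run of 'c', length=2
  Position 12 ('a'): new char, reset run to 1
  Position 13 ('a'): continues run of 'a', length=2
Longest run: 'c' with length 2

2


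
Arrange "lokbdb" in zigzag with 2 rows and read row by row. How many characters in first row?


Zigzag "lokbdb" into 2 rows:
Placing characters:
  'l' => row 0
  'o' => row 1
  'k' => row 0
  'b' => row 1
  'd' => row 0
  'b' => row 1
Rows:
  Row 0: "lkd"
  Row 1: "obb"
First row length: 3

3


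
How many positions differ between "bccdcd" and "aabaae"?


Comparing "bccdcd" and "aabaae" position by position:
  Position 0: 'b' vs 'a' => DIFFER
  Position 1: 'c' vs 'a' => DIFFER
  Position 2: 'c' vs 'b' => DIFFER
  Position 3: 'd' vs 'a' => DIFFER
  Position 4: 'c' vs 'a' => DIFFER
  Position 5: 'd' vs 'e' => DIFFER
Positions that differ: 6

6


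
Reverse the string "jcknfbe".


Input: jcknfbe
Reading characters right to left:
  Position 6: 'e'
  Position 5: 'b'
  Position 4: 'f'
  Position 3: 'n'
  Position 2: 'k'
  Position 1: 'c'
  Position 0: 'j'
Reversed: ebfnkcj

ebfnkcj


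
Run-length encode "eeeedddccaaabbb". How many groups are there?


Input: eeeedddccaaabbb
Scanning for consecutive runs:
  Group 1: 'e' x 4 (positions 0-3)
  Group 2: 'd' x 3 (positions 4-6)
  Group 3: 'c' x 2 (positions 7-8)
  Group 4: 'a' x 3 (positions 9-11)
  Group 5: 'b' x 3 (positions 12-14)
Total groups: 5

5


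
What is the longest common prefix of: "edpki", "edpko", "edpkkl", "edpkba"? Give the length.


Words: edpki, edpko, edpkkl, edpkba
  Position 0: all 'e' => match
  Position 1: all 'd' => match
  Position 2: all 'p' => match
  Position 3: all 'k' => match
  Position 4: ('i', 'o', 'k', 'b') => mismatch, stop
LCP = "edpk" (length 4)

4


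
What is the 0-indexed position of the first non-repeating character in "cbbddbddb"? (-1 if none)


Input: cbbddbddb
Character frequencies:
  'b': 4
  'c': 1
  'd': 4
Scanning left to right for freq == 1:
  Position 0 ('c'): unique! => answer = 0

0


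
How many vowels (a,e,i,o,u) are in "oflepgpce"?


Input: oflepgpce
Checking each character:
  'o' at position 0: vowel (running total: 1)
  'f' at position 1: consonant
  'l' at position 2: consonant
  'e' at position 3: vowel (running total: 2)
  'p' at position 4: consonant
  'g' at position 5: consonant
  'p' at position 6: consonant
  'c' at position 7: consonant
  'e' at position 8: vowel (running total: 3)
Total vowels: 3

3


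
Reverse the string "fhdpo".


Input: fhdpo
Reading characters right to left:
  Position 4: 'o'
  Position 3: 'p'
  Position 2: 'd'
  Position 1: 'h'
  Position 0: 'f'
Reversed: opdhf

opdhf


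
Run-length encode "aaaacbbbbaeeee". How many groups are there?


Input: aaaacbbbbaeeee
Scanning for consecutive runs:
  Group 1: 'a' x 4 (positions 0-3)
  Group 2: 'c' x 1 (positions 4-4)
  Group 3: 'b' x 4 (positions 5-8)
  Group 4: 'a' x 1 (positions 9-9)
  Group 5: 'e' x 4 (positions 10-13)
Total groups: 5

5


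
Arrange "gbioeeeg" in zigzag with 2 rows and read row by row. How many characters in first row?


Zigzag "gbioeeeg" into 2 rows:
Placing characters:
  'g' => row 0
  'b' => row 1
  'i' => row 0
  'o' => row 1
  'e' => row 0
  'e' => row 1
  'e' => row 0
  'g' => row 1
Rows:
  Row 0: "giee"
  Row 1: "boeg"
First row length: 4

4


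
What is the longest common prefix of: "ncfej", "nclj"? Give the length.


Words: ncfej, nclj
  Position 0: all 'n' => match
  Position 1: all 'c' => match
  Position 2: ('f', 'l') => mismatch, stop
LCP = "nc" (length 2)

2


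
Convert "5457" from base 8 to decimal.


Input: "5457" in base 8
Positional expansion:
  Digit '5' (value 5) x 8^3 = 2560
  Digit '4' (value 4) x 8^2 = 256
  Digit '5' (value 5) x 8^1 = 40
  Digit '7' (value 7) x 8^0 = 7
Sum = 2863

2863


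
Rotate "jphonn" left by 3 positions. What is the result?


Input: "jphonn", rotate left by 3
First 3 characters: "jph"
Remaining characters: "onn"
Concatenate remaining + first: "onn" + "jph" = "onnjph"

onnjph


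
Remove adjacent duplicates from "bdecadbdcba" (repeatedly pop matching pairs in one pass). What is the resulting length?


Input: bdecadbdcba
Stack-based adjacent duplicate removal:
  Read 'b': push. Stack: b
  Read 'd': push. Stack: bd
  Read 'e': push. Stack: bde
  Read 'c': push. Stack: bdec
  Read 'a': push. Stack: bdeca
  Read 'd': push. Stack: bdecad
  Read 'b': push. Stack: bdecadb
  Read 'd': push. Stack: bdecadbd
  Read 'c': push. Stack: bdecadbdc
  Read 'b': push. Stack: bdecadbdcb
  Read 'a': push. Stack: bdecadbdcba
Final stack: "bdecadbdcba" (length 11)

11


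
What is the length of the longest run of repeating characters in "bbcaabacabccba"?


Input: "bbcaabacabccba"
Scanning for longest run:
  Position 1 ('b'): continues run of 'b', length=2
  Position 2 ('c'): new char, reset run to 1
  Position 3 ('a'): new char, reset run to 1
  Position 4 ('a'): continues run of 'a', length=2
  Position 5 ('b'): new char, reset run to 1
  Position 6 ('a'): new char, reset run to 1
  Position 7 ('c'): new char, reset run to 1
  Position 8 ('a'): new char, reset run to 1
  Position 9 ('b'): new char, reset run to 1
  Position 10 ('c'): new char, reset run to 1
  Position 11 ('c'): continues run of 'c', length=2
  Position 12 ('b'): new char, reset run to 1
  Position 13 ('a'): new char, reset run to 1
Longest run: 'b' with length 2

2


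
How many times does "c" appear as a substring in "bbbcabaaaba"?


Searching for "c" in "bbbcabaaaba"
Scanning each position:
  Position 0: "b" => no
  Position 1: "b" => no
  Position 2: "b" => no
  Position 3: "c" => MATCH
  Position 4: "a" => no
  Position 5: "b" => no
  Position 6: "a" => no
  Position 7: "a" => no
  Position 8: "a" => no
  Position 9: "b" => no
  Position 10: "a" => no
Total occurrences: 1

1


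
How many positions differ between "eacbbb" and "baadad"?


Comparing "eacbbb" and "baadad" position by position:
  Position 0: 'e' vs 'b' => DIFFER
  Position 1: 'a' vs 'a' => same
  Position 2: 'c' vs 'a' => DIFFER
  Position 3: 'b' vs 'd' => DIFFER
  Position 4: 'b' vs 'a' => DIFFER
  Position 5: 'b' vs 'd' => DIFFER
Positions that differ: 5

5


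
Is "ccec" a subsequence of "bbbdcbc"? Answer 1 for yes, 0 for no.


Check if "ccec" is a subsequence of "bbbdcbc"
Greedy scan:
  Position 0 ('b'): no match needed
  Position 1 ('b'): no match needed
  Position 2 ('b'): no match needed
  Position 3 ('d'): no match needed
  Position 4 ('c'): matches sub[0] = 'c'
  Position 5 ('b'): no match needed
  Position 6 ('c'): matches sub[1] = 'c'
Only matched 2/4 characters => not a subsequence

0


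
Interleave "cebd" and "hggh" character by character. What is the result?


Interleaving "cebd" and "hggh":
  Position 0: 'c' from first, 'h' from second => "ch"
  Position 1: 'e' from first, 'g' from second => "eg"
  Position 2: 'b' from first, 'g' from second => "bg"
  Position 3: 'd' from first, 'h' from second => "dh"
Result: chegbgdh

chegbgdh


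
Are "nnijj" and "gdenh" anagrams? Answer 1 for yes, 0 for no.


Strings: "nnijj", "gdenh"
Sorted first:  ijjnn
Sorted second: deghn
Differ at position 0: 'i' vs 'd' => not anagrams

0


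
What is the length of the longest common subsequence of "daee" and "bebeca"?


LCS of "daee" and "bebeca"
DP table:
           b    e    b    e    c    a
      0    0    0    0    0    0    0
  d   0    0    0    0    0    0    0
  a   0    0    0    0    0    0    1
  e   0    0    1    1    1    1    1
  e   0    0    1    1    2    2    2
LCS length = dp[4][6] = 2

2


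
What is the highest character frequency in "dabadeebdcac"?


Input: dabadeebdcac
Character counts:
  'a': 3
  'b': 2
  'c': 2
  'd': 3
  'e': 2
Maximum frequency: 3

3


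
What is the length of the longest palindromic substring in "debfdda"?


Input: "debfdda"
Checking substrings for palindromes:
  [4:6] "dd" (len 2) => palindrome
Longest palindromic substring: "dd" with length 2

2


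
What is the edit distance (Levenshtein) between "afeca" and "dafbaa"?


Computing edit distance: "afeca" -> "dafbaa"
DP table:
           d    a    f    b    a    a
      0    1    2    3    4    5    6
  a   1    1    1    2    3    4    5
  f   2    2    2    1    2    3    4
  e   3    3    3    2    2    3    4
  c   4    4    4    3    3    3    4
  a   5    5    4    4    4    3    3
Edit distance = dp[5][6] = 3

3


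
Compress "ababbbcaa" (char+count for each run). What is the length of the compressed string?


Input: ababbbcaa
Runs:
  'a' x 1 => "a1"
  'b' x 1 => "b1"
  'a' x 1 => "a1"
  'b' x 3 => "b3"
  'c' x 1 => "c1"
  'a' x 2 => "a2"
Compressed: "a1b1a1b3c1a2"
Compressed length: 12

12


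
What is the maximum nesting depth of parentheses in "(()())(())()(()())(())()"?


Input: "(()())(())()(()())(())()"
Tracking depth:
  Position 0 '(': depth becomes 1
  Position 1 '(': depth becomes 2
  Position 2 ')': depth becomes 1
  Position 3 '(': depth becomes 2
  Position 4 ')': depth becomes 1
  Position 5 ')': depth becomes 0
  Position 6 '(': depth becomes 1
  Position 7 '(': depth becomes 2
  Position 8 ')': depth becomes 1
  Position 9 ')': depth becomes 0
  Position 10 '(': depth becomes 1
  Position 11 ')': depth becomes 0
  Position 12 '(': depth becomes 1
  Position 13 '(': depth becomes 2
  Position 14 ')': depth becomes 1
  Position 15 '(': depth becomes 2
  Position 16 ')': depth becomes 1
  Position 17 ')': depth becomes 0
  Position 18 '(': depth becomes 1
  Position 19 '(': depth becomes 2
  Position 20 ')': depth becomes 1
  Position 21 ')': depth becomes 0
  Position 22 '(': depth becomes 1
  Position 23 ')': depth becomes 0
Maximum depth reached: 2

2


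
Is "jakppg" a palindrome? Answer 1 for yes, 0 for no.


Input: jakppg
Reversed: gppkaj
  Compare pos 0 ('j') with pos 5 ('g'): MISMATCH
  Compare pos 1 ('a') with pos 4 ('p'): MISMATCH
  Compare pos 2 ('k') with pos 3 ('p'): MISMATCH
Result: not a palindrome

0


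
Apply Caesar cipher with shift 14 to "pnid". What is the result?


Caesar cipher: shift "pnid" by 14
  'p' (pos 15) + 14 = pos 3 = 'd'
  'n' (pos 13) + 14 = pos 1 = 'b'
  'i' (pos 8) + 14 = pos 22 = 'w'
  'd' (pos 3) + 14 = pos 17 = 'r'
Result: dbwr

dbwr


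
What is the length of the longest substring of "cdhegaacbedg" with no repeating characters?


Input: "cdhegaacbedg"
Sliding window (track last position of each char):
  Position 0 ('c'): window [0,0] length 1 -- new best
  Position 1 ('d'): window [0,1] length 2 -- new best
  Position 2 ('h'): window [0,2] length 3 -- new best
  Position 3 ('e'): window [0,3] length 4 -- new best
  Position 4 ('g'): window [0,4] length 5 -- new best
  Position 5 ('a'): window [0,5] length 6 -- new best
  Position 6 ('a'): repeat (last at 5), move window start to 6
  Position 6 ('a'): window [6,6] length 1
  Position 7 ('c'): window [6,7] length 2
  Position 8 ('b'): window [6,8] length 3
  Position 9 ('e'): window [6,9] length 4
  Position 10 ('d'): window [6,10] length 5
  Position 11 ('g'): window [6,11] length 6
Longest substring with no repeats: "cdhega" with length 6

6


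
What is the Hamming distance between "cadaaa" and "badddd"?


Comparing "cadaaa" and "badddd" position by position:
  Position 0: 'c' vs 'b' => differ
  Position 1: 'a' vs 'a' => same
  Position 2: 'd' vs 'd' => same
  Position 3: 'a' vs 'd' => differ
  Position 4: 'a' vs 'd' => differ
  Position 5: 'a' vs 'd' => differ
Total differences (Hamming distance): 4

4


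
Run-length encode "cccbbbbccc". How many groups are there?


Input: cccbbbbccc
Scanning for consecutive runs:
  Group 1: 'c' x 3 (positions 0-2)
  Group 2: 'b' x 4 (positions 3-6)
  Group 3: 'c' x 3 (positions 7-9)
Total groups: 3

3


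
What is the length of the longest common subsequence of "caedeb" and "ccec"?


LCS of "caedeb" and "ccec"
DP table:
           c    c    e    c
      0    0    0    0    0
  c   0    1    1    1    1
  a   0    1    1    1    1
  e   0    1    1    2    2
  d   0    1    1    2    2
  e   0    1    1    2    2
  b   0    1    1    2    2
LCS length = dp[6][4] = 2

2


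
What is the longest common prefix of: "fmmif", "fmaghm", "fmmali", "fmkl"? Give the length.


Words: fmmif, fmaghm, fmmali, fmkl
  Position 0: all 'f' => match
  Position 1: all 'm' => match
  Position 2: ('m', 'a', 'm', 'k') => mismatch, stop
LCP = "fm" (length 2)

2


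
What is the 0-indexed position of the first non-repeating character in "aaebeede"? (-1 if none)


Input: aaebeede
Character frequencies:
  'a': 2
  'b': 1
  'd': 1
  'e': 4
Scanning left to right for freq == 1:
  Position 0 ('a'): freq=2, skip
  Position 1 ('a'): freq=2, skip
  Position 2 ('e'): freq=4, skip
  Position 3 ('b'): unique! => answer = 3

3


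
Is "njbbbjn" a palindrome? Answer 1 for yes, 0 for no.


Input: njbbbjn
Reversed: njbbbjn
  Compare pos 0 ('n') with pos 6 ('n'): match
  Compare pos 1 ('j') with pos 5 ('j'): match
  Compare pos 2 ('b') with pos 4 ('b'): match
Result: palindrome

1


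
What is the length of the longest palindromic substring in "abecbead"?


Input: "abecbead"
Checking substrings for palindromes:
  No multi-char palindromic substrings found
Longest palindromic substring: "a" with length 1

1


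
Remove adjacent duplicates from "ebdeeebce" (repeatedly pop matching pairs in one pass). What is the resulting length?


Input: ebdeeebce
Stack-based adjacent duplicate removal:
  Read 'e': push. Stack: e
  Read 'b': push. Stack: eb
  Read 'd': push. Stack: ebd
  Read 'e': push. Stack: ebde
  Read 'e': matches stack top 'e' => pop. Stack: ebd
  Read 'e': push. Stack: ebde
  Read 'b': push. Stack: ebdeb
  Read 'c': push. Stack: ebdebc
  Read 'e': push. Stack: ebdebce
Final stack: "ebdebce" (length 7)

7


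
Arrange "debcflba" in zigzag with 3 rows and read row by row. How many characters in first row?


Zigzag "debcflba" into 3 rows:
Placing characters:
  'd' => row 0
  'e' => row 1
  'b' => row 2
  'c' => row 1
  'f' => row 0
  'l' => row 1
  'b' => row 2
  'a' => row 1
Rows:
  Row 0: "df"
  Row 1: "ecla"
  Row 2: "bb"
First row length: 2

2


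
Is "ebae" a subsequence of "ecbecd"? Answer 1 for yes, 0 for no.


Check if "ebae" is a subsequence of "ecbecd"
Greedy scan:
  Position 0 ('e'): matches sub[0] = 'e'
  Position 1 ('c'): no match needed
  Position 2 ('b'): matches sub[1] = 'b'
  Position 3 ('e'): no match needed
  Position 4 ('c'): no match needed
  Position 5 ('d'): no match needed
Only matched 2/4 characters => not a subsequence

0


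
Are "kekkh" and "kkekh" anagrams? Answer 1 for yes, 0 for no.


Strings: "kekkh", "kkekh"
Sorted first:  ehkkk
Sorted second: ehkkk
Sorted forms match => anagrams

1


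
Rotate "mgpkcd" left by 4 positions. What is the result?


Input: "mgpkcd", rotate left by 4
First 4 characters: "mgpk"
Remaining characters: "cd"
Concatenate remaining + first: "cd" + "mgpk" = "cdmgpk"

cdmgpk


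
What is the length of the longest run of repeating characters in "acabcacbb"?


Input: "acabcacbb"
Scanning for longest run:
  Position 1 ('c'): new char, reset run to 1
  Position 2 ('a'): new char, reset run to 1
  Position 3 ('b'): new char, reset run to 1
  Position 4 ('c'): new char, reset run to 1
  Position 5 ('a'): new char, reset run to 1
  Position 6 ('c'): new char, reset run to 1
  Position 7 ('b'): new char, reset run to 1
  Position 8 ('b'): continues run of 'b', length=2
Longest run: 'b' with length 2

2


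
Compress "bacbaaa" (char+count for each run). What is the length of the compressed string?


Input: bacbaaa
Runs:
  'b' x 1 => "b1"
  'a' x 1 => "a1"
  'c' x 1 => "c1"
  'b' x 1 => "b1"
  'a' x 3 => "a3"
Compressed: "b1a1c1b1a3"
Compressed length: 10

10


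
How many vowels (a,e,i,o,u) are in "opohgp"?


Input: opohgp
Checking each character:
  'o' at position 0: vowel (running total: 1)
  'p' at position 1: consonant
  'o' at position 2: vowel (running total: 2)
  'h' at position 3: consonant
  'g' at position 4: consonant
  'p' at position 5: consonant
Total vowels: 2

2


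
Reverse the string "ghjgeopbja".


Input: ghjgeopbja
Reading characters right to left:
  Position 9: 'a'
  Position 8: 'j'
  Position 7: 'b'
  Position 6: 'p'
  Position 5: 'o'
  Position 4: 'e'
  Position 3: 'g'
  Position 2: 'j'
  Position 1: 'h'
  Position 0: 'g'
Reversed: ajbpoegjhg

ajbpoegjhg


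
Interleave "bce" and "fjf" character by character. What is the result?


Interleaving "bce" and "fjf":
  Position 0: 'b' from first, 'f' from second => "bf"
  Position 1: 'c' from first, 'j' from second => "cj"
  Position 2: 'e' from first, 'f' from second => "ef"
Result: bfcjef

bfcjef


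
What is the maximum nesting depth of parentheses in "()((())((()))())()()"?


Input: "()((())((()))())()()"
Tracking depth:
  Position 0 '(': depth becomes 1
  Position 1 ')': depth becomes 0
  Position 2 '(': depth becomes 1
  Position 3 '(': depth becomes 2
  Position 4 '(': depth becomes 3
  Position 5 ')': depth becomes 2
  Position 6 ')': depth becomes 1
  Position 7 '(': depth becomes 2
  Position 8 '(': depth becomes 3
  Position 9 '(': depth becomes 4
  Position 10 ')': depth becomes 3
  Position 11 ')': depth becomes 2
  Position 12 ')': depth becomes 1
  Position 13 '(': depth becomes 2
  Position 14 ')': depth becomes 1
  Position 15 ')': depth becomes 0
  Position 16 '(': depth becomes 1
  Position 17 ')': depth becomes 0
  Position 18 '(': depth becomes 1
  Position 19 ')': depth becomes 0
Maximum depth reached: 4

4


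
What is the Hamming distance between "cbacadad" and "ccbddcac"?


Comparing "cbacadad" and "ccbddcac" position by position:
  Position 0: 'c' vs 'c' => same
  Position 1: 'b' vs 'c' => differ
  Position 2: 'a' vs 'b' => differ
  Position 3: 'c' vs 'd' => differ
  Position 4: 'a' vs 'd' => differ
  Position 5: 'd' vs 'c' => differ
  Position 6: 'a' vs 'a' => same
  Position 7: 'd' vs 'c' => differ
Total differences (Hamming distance): 6

6


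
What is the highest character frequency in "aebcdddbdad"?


Input: aebcdddbdad
Character counts:
  'a': 2
  'b': 2
  'c': 1
  'd': 5
  'e': 1
Maximum frequency: 5

5


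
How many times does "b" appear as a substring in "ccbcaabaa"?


Searching for "b" in "ccbcaabaa"
Scanning each position:
  Position 0: "c" => no
  Position 1: "c" => no
  Position 2: "b" => MATCH
  Position 3: "c" => no
  Position 4: "a" => no
  Position 5: "a" => no
  Position 6: "b" => MATCH
  Position 7: "a" => no
  Position 8: "a" => no
Total occurrences: 2

2


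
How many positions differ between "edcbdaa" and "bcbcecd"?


Comparing "edcbdaa" and "bcbcecd" position by position:
  Position 0: 'e' vs 'b' => DIFFER
  Position 1: 'd' vs 'c' => DIFFER
  Position 2: 'c' vs 'b' => DIFFER
  Position 3: 'b' vs 'c' => DIFFER
  Position 4: 'd' vs 'e' => DIFFER
  Position 5: 'a' vs 'c' => DIFFER
  Position 6: 'a' vs 'd' => DIFFER
Positions that differ: 7

7


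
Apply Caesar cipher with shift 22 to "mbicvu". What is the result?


Caesar cipher: shift "mbicvu" by 22
  'm' (pos 12) + 22 = pos 8 = 'i'
  'b' (pos 1) + 22 = pos 23 = 'x'
  'i' (pos 8) + 22 = pos 4 = 'e'
  'c' (pos 2) + 22 = pos 24 = 'y'
  'v' (pos 21) + 22 = pos 17 = 'r'
  'u' (pos 20) + 22 = pos 16 = 'q'
Result: ixeyrq

ixeyrq


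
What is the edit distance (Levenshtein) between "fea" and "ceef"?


Computing edit distance: "fea" -> "ceef"
DP table:
           c    e    e    f
      0    1    2    3    4
  f   1    1    2    3    3
  e   2    2    1    2    3
  a   3    3    2    2    3
Edit distance = dp[3][4] = 3

3


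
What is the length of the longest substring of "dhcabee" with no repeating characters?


Input: "dhcabee"
Sliding window (track last position of each char):
  Position 0 ('d'): window [0,0] length 1 -- new best
  Position 1 ('h'): window [0,1] length 2 -- new best
  Position 2 ('c'): window [0,2] length 3 -- new best
  Position 3 ('a'): window [0,3] length 4 -- new best
  Position 4 ('b'): window [0,4] length 5 -- new best
  Position 5 ('e'): window [0,5] length 6 -- new best
  Position 6 ('e'): repeat (last at 5), move window start to 6
  Position 6 ('e'): window [6,6] length 1
Longest substring with no repeats: "dhcabe" with length 6

6


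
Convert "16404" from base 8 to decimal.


Input: "16404" in base 8
Positional expansion:
  Digit '1' (value 1) x 8^4 = 4096
  Digit '6' (value 6) x 8^3 = 3072
  Digit '4' (value 4) x 8^2 = 256
  Digit '0' (value 0) x 8^1 = 0
  Digit '4' (value 4) x 8^0 = 4
Sum = 7428

7428


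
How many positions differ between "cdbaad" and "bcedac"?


Comparing "cdbaad" and "bcedac" position by position:
  Position 0: 'c' vs 'b' => DIFFER
  Position 1: 'd' vs 'c' => DIFFER
  Position 2: 'b' vs 'e' => DIFFER
  Position 3: 'a' vs 'd' => DIFFER
  Position 4: 'a' vs 'a' => same
  Position 5: 'd' vs 'c' => DIFFER
Positions that differ: 5

5


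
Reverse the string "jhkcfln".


Input: jhkcfln
Reading characters right to left:
  Position 6: 'n'
  Position 5: 'l'
  Position 4: 'f'
  Position 3: 'c'
  Position 2: 'k'
  Position 1: 'h'
  Position 0: 'j'
Reversed: nlfckhj

nlfckhj


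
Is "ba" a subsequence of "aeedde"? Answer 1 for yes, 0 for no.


Check if "ba" is a subsequence of "aeedde"
Greedy scan:
  Position 0 ('a'): no match needed
  Position 1 ('e'): no match needed
  Position 2 ('e'): no match needed
  Position 3 ('d'): no match needed
  Position 4 ('d'): no match needed
  Position 5 ('e'): no match needed
Only matched 0/2 characters => not a subsequence

0


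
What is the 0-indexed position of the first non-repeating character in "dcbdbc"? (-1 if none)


Input: dcbdbc
Character frequencies:
  'b': 2
  'c': 2
  'd': 2
Scanning left to right for freq == 1:
  Position 0 ('d'): freq=2, skip
  Position 1 ('c'): freq=2, skip
  Position 2 ('b'): freq=2, skip
  Position 3 ('d'): freq=2, skip
  Position 4 ('b'): freq=2, skip
  Position 5 ('c'): freq=2, skip
  No unique character found => answer = -1

-1


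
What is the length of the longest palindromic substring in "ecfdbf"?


Input: "ecfdbf"
Checking substrings for palindromes:
  No multi-char palindromic substrings found
Longest palindromic substring: "e" with length 1

1


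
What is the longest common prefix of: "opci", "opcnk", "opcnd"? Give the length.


Words: opci, opcnk, opcnd
  Position 0: all 'o' => match
  Position 1: all 'p' => match
  Position 2: all 'c' => match
  Position 3: ('i', 'n', 'n') => mismatch, stop
LCP = "opc" (length 3)

3


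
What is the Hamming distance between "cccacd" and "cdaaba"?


Comparing "cccacd" and "cdaaba" position by position:
  Position 0: 'c' vs 'c' => same
  Position 1: 'c' vs 'd' => differ
  Position 2: 'c' vs 'a' => differ
  Position 3: 'a' vs 'a' => same
  Position 4: 'c' vs 'b' => differ
  Position 5: 'd' vs 'a' => differ
Total differences (Hamming distance): 4

4


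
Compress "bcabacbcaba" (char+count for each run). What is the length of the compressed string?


Input: bcabacbcaba
Runs:
  'b' x 1 => "b1"
  'c' x 1 => "c1"
  'a' x 1 => "a1"
  'b' x 1 => "b1"
  'a' x 1 => "a1"
  'c' x 1 => "c1"
  'b' x 1 => "b1"
  'c' x 1 => "c1"
  'a' x 1 => "a1"
  'b' x 1 => "b1"
  'a' x 1 => "a1"
Compressed: "b1c1a1b1a1c1b1c1a1b1a1"
Compressed length: 22

22


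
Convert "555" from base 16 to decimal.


Input: "555" in base 16
Positional expansion:
  Digit '5' (value 5) x 16^2 = 1280
  Digit '5' (value 5) x 16^1 = 80
  Digit '5' (value 5) x 16^0 = 5
Sum = 1365

1365


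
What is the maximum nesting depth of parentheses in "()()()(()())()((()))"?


Input: "()()()(()())()((()))"
Tracking depth:
  Position 0 '(': depth becomes 1
  Position 1 ')': depth becomes 0
  Position 2 '(': depth becomes 1
  Position 3 ')': depth becomes 0
  Position 4 '(': depth becomes 1
  Position 5 ')': depth becomes 0
  Position 6 '(': depth becomes 1
  Position 7 '(': depth becomes 2
  Position 8 ')': depth becomes 1
  Position 9 '(': depth becomes 2
  Position 10 ')': depth becomes 1
  Position 11 ')': depth becomes 0
  Position 12 '(': depth becomes 1
  Position 13 ')': depth becomes 0
  Position 14 '(': depth becomes 1
  Position 15 '(': depth becomes 2
  Position 16 '(': depth becomes 3
  Position 17 ')': depth becomes 2
  Position 18 ')': depth becomes 1
  Position 19 ')': depth becomes 0
Maximum depth reached: 3

3


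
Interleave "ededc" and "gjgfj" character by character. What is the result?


Interleaving "ededc" and "gjgfj":
  Position 0: 'e' from first, 'g' from second => "eg"
  Position 1: 'd' from first, 'j' from second => "dj"
  Position 2: 'e' from first, 'g' from second => "eg"
  Position 3: 'd' from first, 'f' from second => "df"
  Position 4: 'c' from first, 'j' from second => "cj"
Result: egdjegdfcj

egdjegdfcj


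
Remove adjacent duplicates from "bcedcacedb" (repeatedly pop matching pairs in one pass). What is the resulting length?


Input: bcedcacedb
Stack-based adjacent duplicate removal:
  Read 'b': push. Stack: b
  Read 'c': push. Stack: bc
  Read 'e': push. Stack: bce
  Read 'd': push. Stack: bced
  Read 'c': push. Stack: bcedc
  Read 'a': push. Stack: bcedca
  Read 'c': push. Stack: bcedcac
  Read 'e': push. Stack: bcedcace
  Read 'd': push. Stack: bcedcaced
  Read 'b': push. Stack: bcedcacedb
Final stack: "bcedcacedb" (length 10)

10


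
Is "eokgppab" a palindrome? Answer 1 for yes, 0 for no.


Input: eokgppab
Reversed: bappgkoe
  Compare pos 0 ('e') with pos 7 ('b'): MISMATCH
  Compare pos 1 ('o') with pos 6 ('a'): MISMATCH
  Compare pos 2 ('k') with pos 5 ('p'): MISMATCH
  Compare pos 3 ('g') with pos 4 ('p'): MISMATCH
Result: not a palindrome

0


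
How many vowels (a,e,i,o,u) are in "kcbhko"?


Input: kcbhko
Checking each character:
  'k' at position 0: consonant
  'c' at position 1: consonant
  'b' at position 2: consonant
  'h' at position 3: consonant
  'k' at position 4: consonant
  'o' at position 5: vowel (running total: 1)
Total vowels: 1

1


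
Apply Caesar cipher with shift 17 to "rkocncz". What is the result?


Caesar cipher: shift "rkocncz" by 17
  'r' (pos 17) + 17 = pos 8 = 'i'
  'k' (pos 10) + 17 = pos 1 = 'b'
  'o' (pos 14) + 17 = pos 5 = 'f'
  'c' (pos 2) + 17 = pos 19 = 't'
  'n' (pos 13) + 17 = pos 4 = 'e'
  'c' (pos 2) + 17 = pos 19 = 't'
  'z' (pos 25) + 17 = pos 16 = 'q'
Result: ibftetq

ibftetq


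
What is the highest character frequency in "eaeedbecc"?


Input: eaeedbecc
Character counts:
  'a': 1
  'b': 1
  'c': 2
  'd': 1
  'e': 4
Maximum frequency: 4

4


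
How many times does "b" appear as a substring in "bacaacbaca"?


Searching for "b" in "bacaacbaca"
Scanning each position:
  Position 0: "b" => MATCH
  Position 1: "a" => no
  Position 2: "c" => no
  Position 3: "a" => no
  Position 4: "a" => no
  Position 5: "c" => no
  Position 6: "b" => MATCH
  Position 7: "a" => no
  Position 8: "c" => no
  Position 9: "a" => no
Total occurrences: 2

2


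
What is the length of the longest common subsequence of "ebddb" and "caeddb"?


LCS of "ebddb" and "caeddb"
DP table:
           c    a    e    d    d    b
      0    0    0    0    0    0    0
  e   0    0    0    1    1    1    1
  b   0    0    0    1    1    1    2
  d   0    0    0    1    2    2    2
  d   0    0    0    1    2    3    3
  b   0    0    0    1    2    3    4
LCS length = dp[5][6] = 4

4


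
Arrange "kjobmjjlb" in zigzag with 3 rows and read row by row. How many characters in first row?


Zigzag "kjobmjjlb" into 3 rows:
Placing characters:
  'k' => row 0
  'j' => row 1
  'o' => row 2
  'b' => row 1
  'm' => row 0
  'j' => row 1
  'j' => row 2
  'l' => row 1
  'b' => row 0
Rows:
  Row 0: "kmb"
  Row 1: "jbjl"
  Row 2: "oj"
First row length: 3

3
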